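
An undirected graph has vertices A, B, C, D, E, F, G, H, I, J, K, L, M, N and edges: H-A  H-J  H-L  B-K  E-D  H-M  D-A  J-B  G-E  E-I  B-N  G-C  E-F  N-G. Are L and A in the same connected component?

From L we can reach A, B, C, D, E, F, G, H, I, J, K, L, M, N, which includes A.

Yes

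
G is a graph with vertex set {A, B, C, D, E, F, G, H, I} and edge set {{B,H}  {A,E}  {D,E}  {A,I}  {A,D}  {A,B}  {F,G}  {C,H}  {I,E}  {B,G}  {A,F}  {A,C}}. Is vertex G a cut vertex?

Deleting G leaves 1 component (was 1) (its neighbors B, F remain connected to each other), so G is not a cut vertex.

No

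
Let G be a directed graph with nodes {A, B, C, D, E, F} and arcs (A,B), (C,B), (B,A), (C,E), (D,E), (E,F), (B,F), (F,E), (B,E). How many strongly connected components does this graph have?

{E, F} are all mutually reachable — one SCC of size 2.
{A, B} are all mutually reachable — one SCC of size 2.
{D} is an SCC by itself.
{C} is an SCC by itself.
That gives 4 strongly connected components.

4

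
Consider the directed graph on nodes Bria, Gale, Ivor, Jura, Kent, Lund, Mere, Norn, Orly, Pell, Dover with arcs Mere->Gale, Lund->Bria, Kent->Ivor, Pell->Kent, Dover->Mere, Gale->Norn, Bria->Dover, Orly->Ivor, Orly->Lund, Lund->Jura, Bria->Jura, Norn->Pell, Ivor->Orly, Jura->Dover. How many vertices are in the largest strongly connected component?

11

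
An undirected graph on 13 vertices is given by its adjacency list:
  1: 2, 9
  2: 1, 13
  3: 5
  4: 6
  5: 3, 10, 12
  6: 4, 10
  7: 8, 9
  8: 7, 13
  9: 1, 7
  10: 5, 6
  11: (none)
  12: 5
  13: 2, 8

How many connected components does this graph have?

11 is isolated — a component by itself.
Starting from 1 we can reach 1, 2, 7, 8, 9, 13. That is one component of size 6.
Starting from 3 we can reach 3, 4, 5, 6, 10, 12. That is one component of size 6.
Total: 3 components.

3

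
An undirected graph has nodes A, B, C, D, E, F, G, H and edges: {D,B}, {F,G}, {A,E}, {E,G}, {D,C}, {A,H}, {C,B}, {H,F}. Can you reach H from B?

No

The component containing B is {B, C, D}, and H is not in it.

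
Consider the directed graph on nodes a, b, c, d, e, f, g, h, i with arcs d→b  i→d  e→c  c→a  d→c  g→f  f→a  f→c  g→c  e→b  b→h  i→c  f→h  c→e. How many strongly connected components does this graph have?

8

{c, e} are all mutually reachable — one SCC of size 2.
{f} is an SCC by itself.
{d} is an SCC by itself.
{a} is an SCC by itself.
{i} is an SCC by itself.
(and 3 more singleton SCCs)
That gives 8 strongly connected components.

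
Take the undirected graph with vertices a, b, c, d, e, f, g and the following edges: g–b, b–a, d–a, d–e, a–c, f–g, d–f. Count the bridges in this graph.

The edges on the cycle d-f-g-b-a-d are not bridges since each lies on that cycle.
But removing a–c disconnects a from c; removing d–e disconnects d from e — these are bridges.
That makes 2 bridges.

2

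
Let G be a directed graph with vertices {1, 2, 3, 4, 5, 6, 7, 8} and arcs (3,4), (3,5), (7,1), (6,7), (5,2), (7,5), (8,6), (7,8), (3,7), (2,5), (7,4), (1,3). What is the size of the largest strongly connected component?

{1, 3, 6, 7, 8} are all mutually reachable — one SCC of size 5.
{2, 5} are all mutually reachable — one SCC of size 2.
{4} is an SCC by itself.
The largest has 5 vertices.

5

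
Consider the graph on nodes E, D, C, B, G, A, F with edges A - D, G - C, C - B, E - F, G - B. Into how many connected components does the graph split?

3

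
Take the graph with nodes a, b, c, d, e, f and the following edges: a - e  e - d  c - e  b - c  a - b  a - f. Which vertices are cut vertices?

a, e

Removing a increases the component count from 1 to 2, so a is a cut vertex.
Removing e increases the component count from 1 to 2, so e is a cut vertex.
By contrast removing b leaves 1 component; it is not a cut vertex. No other vertex is a cut vertex either.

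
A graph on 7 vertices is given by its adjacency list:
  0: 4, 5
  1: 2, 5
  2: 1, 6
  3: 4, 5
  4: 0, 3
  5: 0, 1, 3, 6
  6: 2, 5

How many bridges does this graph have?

0

The edges on the cycle 5-3-4-0-5 are not bridges since each lies on that cycle.
Every edge lies on some cycle, so there are no bridges.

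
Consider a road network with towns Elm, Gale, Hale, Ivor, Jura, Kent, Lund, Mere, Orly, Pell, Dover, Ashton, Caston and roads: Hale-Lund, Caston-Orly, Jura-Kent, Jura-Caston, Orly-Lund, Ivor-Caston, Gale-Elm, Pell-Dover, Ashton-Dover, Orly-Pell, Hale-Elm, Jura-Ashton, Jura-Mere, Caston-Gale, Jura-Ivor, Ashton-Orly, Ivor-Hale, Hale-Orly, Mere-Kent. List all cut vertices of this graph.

Jura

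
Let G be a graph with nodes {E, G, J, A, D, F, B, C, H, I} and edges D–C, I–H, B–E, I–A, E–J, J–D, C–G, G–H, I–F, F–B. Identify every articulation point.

Removing I increases the component count from 1 to 2, so I is a cut vertex.
By contrast removing B leaves 1 component; it is not a cut vertex. No other vertex is a cut vertex either.

I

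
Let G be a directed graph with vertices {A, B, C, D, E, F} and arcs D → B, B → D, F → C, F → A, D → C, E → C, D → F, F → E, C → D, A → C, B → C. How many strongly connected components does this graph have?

{A, B, C, D, E, F} are all mutually reachable — one SCC of size 6.
That gives 1 strongly connected component.

1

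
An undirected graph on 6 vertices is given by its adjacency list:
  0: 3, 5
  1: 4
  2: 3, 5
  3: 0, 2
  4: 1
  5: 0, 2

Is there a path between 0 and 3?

Yes

From 0 we can reach 0, 2, 3, 5, which includes 3.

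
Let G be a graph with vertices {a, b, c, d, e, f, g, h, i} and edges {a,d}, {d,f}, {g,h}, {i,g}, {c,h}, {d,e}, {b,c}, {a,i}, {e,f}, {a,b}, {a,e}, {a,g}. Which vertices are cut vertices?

a

Removing a increases the component count from 1 to 2, so a is a cut vertex.
By contrast removing b leaves 1 component; it is not a cut vertex. No other vertex is a cut vertex either.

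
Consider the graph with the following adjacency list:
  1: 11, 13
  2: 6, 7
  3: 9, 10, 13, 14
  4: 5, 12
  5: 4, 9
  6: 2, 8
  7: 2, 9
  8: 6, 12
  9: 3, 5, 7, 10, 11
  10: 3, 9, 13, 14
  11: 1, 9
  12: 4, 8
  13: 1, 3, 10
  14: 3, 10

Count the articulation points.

Removing 9 increases the component count from 1 to 2, so 9 is a cut vertex.
By contrast removing 4 leaves 1 component; it is not a cut vertex. No other vertex is a cut vertex either.

1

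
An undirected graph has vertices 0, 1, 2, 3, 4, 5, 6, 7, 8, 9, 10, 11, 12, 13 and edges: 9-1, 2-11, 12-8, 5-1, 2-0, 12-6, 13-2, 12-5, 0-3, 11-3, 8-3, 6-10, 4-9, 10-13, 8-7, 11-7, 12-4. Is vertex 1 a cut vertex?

No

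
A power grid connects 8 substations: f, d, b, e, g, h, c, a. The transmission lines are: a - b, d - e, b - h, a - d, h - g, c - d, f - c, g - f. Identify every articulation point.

Removing d increases the component count from 1 to 2, so d is a cut vertex.
By contrast removing h leaves 1 component; it is not a cut vertex. No other vertex is a cut vertex either.

d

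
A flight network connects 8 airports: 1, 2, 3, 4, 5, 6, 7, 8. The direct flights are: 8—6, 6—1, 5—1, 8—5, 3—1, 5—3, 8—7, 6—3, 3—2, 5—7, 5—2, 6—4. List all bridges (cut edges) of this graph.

4-6

The edges on the cycle 8-5-7-8 are not bridges since each lies on that cycle.
But removing 6—4 disconnects 6 from 4 — this is a bridge.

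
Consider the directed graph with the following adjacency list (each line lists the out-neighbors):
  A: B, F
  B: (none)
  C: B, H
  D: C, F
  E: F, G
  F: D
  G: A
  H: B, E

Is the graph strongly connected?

No

There is no directed path from B to G, so the graph is not strongly connected.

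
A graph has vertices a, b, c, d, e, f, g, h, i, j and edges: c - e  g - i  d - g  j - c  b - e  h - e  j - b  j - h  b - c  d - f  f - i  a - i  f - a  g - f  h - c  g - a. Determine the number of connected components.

2

Starting from a we can reach a, d, f, g, i. That is one component of size 5.
Starting from b we can reach b, c, e, h, j. That is one component of size 5.
Total: 2 components.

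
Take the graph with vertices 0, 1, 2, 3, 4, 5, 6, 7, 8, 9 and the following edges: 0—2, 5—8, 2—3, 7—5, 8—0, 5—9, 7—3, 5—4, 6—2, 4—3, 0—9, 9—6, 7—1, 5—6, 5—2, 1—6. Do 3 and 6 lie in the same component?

Yes

From 3 we can reach 0, 1, 2, 3, 4, 5, 6, 7, 8, 9, which includes 6.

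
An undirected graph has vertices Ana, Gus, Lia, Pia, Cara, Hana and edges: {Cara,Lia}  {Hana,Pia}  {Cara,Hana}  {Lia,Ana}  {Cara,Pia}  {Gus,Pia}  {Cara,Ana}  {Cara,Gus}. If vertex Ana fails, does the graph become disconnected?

Deleting Ana leaves 1 component (was 1) (its neighbors Lia, Cara remain connected to each other), so Ana is not a cut vertex.

No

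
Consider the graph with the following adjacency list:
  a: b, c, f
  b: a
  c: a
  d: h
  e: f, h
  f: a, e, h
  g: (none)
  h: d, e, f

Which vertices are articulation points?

Removing a increases the component count from 2 to 4, so a is a cut vertex.
Removing f increases the component count from 2 to 3, so f is a cut vertex.
Removing h increases the component count from 2 to 3, so h is a cut vertex.
By contrast removing b leaves 2 components; it is not a cut vertex. No other vertex is a cut vertex either.

a, f, h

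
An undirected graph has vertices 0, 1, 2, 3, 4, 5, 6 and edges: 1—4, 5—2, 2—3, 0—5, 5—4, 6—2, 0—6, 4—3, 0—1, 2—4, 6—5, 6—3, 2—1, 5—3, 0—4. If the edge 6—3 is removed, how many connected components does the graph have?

1

6 and 3 are still connected via 6-5-3, so the component count stays at 1.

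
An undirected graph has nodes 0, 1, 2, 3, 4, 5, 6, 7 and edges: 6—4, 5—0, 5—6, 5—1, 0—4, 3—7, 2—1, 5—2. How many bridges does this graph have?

1

The edges on the cycle 5-2-1-5 are not bridges since each lies on that cycle.
But removing 3—7 disconnects 3 from 7 — this is a bridge.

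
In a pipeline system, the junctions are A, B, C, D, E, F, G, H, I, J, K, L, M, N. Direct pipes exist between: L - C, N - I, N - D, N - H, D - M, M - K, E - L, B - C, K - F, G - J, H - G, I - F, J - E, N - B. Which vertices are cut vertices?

N

Removing N increases the component count from 2 to 3, so N is a cut vertex.
By contrast removing D leaves 2 components; it is not a cut vertex. No other vertex is a cut vertex either.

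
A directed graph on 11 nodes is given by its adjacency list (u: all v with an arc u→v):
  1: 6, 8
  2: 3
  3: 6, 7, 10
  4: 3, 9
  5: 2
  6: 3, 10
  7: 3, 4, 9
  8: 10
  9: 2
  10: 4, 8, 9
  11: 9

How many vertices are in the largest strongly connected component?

{2, 3, 4, 6, 7, 8, 9, 10} are all mutually reachable — one SCC of size 8.
{1} is an SCC by itself.
{11} is an SCC by itself.
{5} is an SCC by itself.
The largest has 8 vertices.

8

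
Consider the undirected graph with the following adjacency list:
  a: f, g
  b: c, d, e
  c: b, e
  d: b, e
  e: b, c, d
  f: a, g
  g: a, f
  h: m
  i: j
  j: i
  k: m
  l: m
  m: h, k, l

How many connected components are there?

4

Starting from i we can reach i, j. That is one component of size 2.
Starting from a we can reach a, f, g. That is one component of size 3.
Starting from h we can reach h, k, l, m. That is one component of size 4.
Starting from b we can reach b, c, d, e. That is one component of size 4.
Total: 4 components.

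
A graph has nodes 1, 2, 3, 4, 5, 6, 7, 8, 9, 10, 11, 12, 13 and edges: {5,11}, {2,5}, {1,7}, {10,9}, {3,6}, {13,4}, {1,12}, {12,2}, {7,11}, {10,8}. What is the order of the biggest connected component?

Starting from 3 we can reach 3, 6. That is one component of size 2.
Starting from 4 we can reach 4, 13. That is one component of size 2.
Starting from 8 we can reach 8, 9, 10. That is one component of size 3.
Starting from 1 we can reach 1, 2, 5, 7, 11, 12. That is one component of size 6.
The largest has 6 vertices.

6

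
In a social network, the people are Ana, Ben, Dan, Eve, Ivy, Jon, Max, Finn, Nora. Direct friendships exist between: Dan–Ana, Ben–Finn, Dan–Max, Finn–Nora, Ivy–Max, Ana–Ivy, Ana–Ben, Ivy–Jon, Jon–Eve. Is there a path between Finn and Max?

From Finn we can reach Ana, Ben, Dan, Eve, Ivy, Jon, Max, Finn, Nora, which includes Max.

Yes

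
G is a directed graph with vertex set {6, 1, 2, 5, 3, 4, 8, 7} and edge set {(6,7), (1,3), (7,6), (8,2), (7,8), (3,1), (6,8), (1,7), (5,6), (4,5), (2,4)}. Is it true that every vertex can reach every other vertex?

No

There is no directed path from 8 to 1, so the graph is not strongly connected.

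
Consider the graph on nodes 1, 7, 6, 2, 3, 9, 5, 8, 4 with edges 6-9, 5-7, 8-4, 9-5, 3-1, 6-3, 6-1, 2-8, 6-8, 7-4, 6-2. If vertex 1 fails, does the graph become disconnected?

No

Deleting 1 leaves 1 component (was 1) (its neighbors 3, 6 remain connected to each other), so 1 is not a cut vertex.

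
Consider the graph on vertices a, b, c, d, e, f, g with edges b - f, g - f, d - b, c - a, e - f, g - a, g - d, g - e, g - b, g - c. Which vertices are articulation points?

g

Removing g increases the component count from 1 to 2, so g is a cut vertex.
By contrast removing f leaves 1 component; it is not a cut vertex. No other vertex is a cut vertex either.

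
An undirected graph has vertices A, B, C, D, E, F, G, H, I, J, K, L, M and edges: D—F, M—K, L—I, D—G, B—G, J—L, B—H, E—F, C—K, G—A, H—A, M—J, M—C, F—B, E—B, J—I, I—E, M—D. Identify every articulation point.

Removing M increases the component count from 1 to 2, so M is a cut vertex.
By contrast removing K leaves 1 component; it is not a cut vertex. No other vertex is a cut vertex either.

M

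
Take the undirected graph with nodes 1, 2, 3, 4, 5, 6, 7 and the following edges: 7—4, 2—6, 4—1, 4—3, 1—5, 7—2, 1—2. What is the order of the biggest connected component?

Starting from 1 we can reach 1, 2, 3, 4, 5, 6, 7. That is one component of size 7.
The largest has 7 vertices.

7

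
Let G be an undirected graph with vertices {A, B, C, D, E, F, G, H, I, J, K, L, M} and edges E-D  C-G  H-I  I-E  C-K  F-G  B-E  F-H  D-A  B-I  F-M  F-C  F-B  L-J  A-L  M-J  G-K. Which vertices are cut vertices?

F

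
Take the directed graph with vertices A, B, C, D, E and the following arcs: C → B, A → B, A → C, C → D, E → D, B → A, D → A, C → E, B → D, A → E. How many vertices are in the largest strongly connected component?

5

{A, B, C, D, E} are all mutually reachable — one SCC of size 5.
The largest has 5 vertices.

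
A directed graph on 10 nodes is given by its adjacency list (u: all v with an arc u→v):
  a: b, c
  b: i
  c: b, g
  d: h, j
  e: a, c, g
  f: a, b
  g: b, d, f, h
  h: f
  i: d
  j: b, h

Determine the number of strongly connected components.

{a, b, c, d, f, g, h, i, j} are all mutually reachable — one SCC of size 9.
{e} is an SCC by itself.
That gives 2 strongly connected components.

2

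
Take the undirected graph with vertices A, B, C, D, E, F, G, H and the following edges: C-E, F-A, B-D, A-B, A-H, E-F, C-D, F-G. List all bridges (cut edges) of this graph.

The edges on the cycle C-E-F-A-B-D-C are not bridges since each lies on that cycle.
But removing A-H disconnects A from H; removing F-G disconnects F from G — these are bridges.

A-H, F-G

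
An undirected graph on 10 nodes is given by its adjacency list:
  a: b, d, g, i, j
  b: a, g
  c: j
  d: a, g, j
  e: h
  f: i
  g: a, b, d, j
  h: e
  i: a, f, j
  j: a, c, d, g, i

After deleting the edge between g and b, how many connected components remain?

2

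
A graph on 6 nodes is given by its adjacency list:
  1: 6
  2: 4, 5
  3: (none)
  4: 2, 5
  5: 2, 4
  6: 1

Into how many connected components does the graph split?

3 is isolated — a component by itself.
Starting from 1 we can reach 1, 6. That is one component of size 2.
Starting from 2 we can reach 2, 4, 5. That is one component of size 3.
Total: 3 components.

3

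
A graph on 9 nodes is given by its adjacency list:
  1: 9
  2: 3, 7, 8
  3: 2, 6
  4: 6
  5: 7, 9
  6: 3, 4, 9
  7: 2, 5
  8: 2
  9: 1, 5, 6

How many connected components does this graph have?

1

Starting from 1 we can reach 1, 2, 3, 4, 5, 6, 7, 8, 9. That is one component of size 9.
Total: 1 component.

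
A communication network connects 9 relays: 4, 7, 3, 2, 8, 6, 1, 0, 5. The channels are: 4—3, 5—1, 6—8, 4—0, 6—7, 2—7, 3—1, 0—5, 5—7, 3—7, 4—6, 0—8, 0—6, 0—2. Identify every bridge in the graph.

none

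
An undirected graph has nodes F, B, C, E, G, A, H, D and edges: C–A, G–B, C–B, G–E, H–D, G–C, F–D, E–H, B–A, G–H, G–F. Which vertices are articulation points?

Removing G increases the component count from 1 to 2, so G is a cut vertex.
By contrast removing C leaves 1 component; it is not a cut vertex. No other vertex is a cut vertex either.

G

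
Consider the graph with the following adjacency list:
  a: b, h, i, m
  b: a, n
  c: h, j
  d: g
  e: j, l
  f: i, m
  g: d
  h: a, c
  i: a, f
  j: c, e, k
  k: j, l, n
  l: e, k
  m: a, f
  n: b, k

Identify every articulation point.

a

Removing a increases the component count from 2 to 3, so a is a cut vertex.
By contrast removing l leaves 2 components; it is not a cut vertex. No other vertex is a cut vertex either.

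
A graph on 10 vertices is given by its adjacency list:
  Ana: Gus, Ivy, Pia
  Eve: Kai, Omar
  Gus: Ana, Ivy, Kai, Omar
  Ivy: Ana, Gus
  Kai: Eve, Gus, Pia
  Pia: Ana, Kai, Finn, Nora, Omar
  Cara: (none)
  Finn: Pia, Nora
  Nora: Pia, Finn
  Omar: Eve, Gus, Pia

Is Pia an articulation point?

Yes

Deleting Pia raises the number of components from 2 to 3, so Pia is a cut vertex.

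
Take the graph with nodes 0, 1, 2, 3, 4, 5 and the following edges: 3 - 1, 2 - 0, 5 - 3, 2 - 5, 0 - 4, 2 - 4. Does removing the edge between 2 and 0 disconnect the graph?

No

After removing 2 - 0, the path 2-4-0 still connects them, so the edge is not a bridge.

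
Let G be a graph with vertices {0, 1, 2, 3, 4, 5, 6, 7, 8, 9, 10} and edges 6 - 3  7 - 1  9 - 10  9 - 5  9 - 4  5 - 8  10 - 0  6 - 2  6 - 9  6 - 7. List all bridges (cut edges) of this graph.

0-10, 1-7, 10-9, 2-6, 3-6, 4-9, 5-8, 5-9, 6-7, 6-9

removing 6 - 7 disconnects 6 from 7; removing 9 - 4 disconnects 9 from 4; removing 5 - 8 disconnects 5 from 8; removing 3 - 6 disconnects 3 from 6 — these are bridges.
In total 10 edges are bridges.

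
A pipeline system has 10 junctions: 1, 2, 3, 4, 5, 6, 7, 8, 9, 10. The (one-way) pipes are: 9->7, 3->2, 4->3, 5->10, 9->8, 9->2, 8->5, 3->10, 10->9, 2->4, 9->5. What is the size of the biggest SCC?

{2, 3, 4, 5, 8, 9, 10} are all mutually reachable — one SCC of size 7.
{6} is an SCC by itself.
{1} is an SCC by itself.
{7} is an SCC by itself.
The largest has 7 vertices.

7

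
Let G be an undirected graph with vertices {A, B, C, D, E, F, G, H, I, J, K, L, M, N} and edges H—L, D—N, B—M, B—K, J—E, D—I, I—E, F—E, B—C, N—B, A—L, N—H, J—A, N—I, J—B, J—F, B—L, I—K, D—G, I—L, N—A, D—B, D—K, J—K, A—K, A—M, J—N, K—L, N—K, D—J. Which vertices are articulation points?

B, D

Removing B increases the component count from 1 to 2, so B is a cut vertex.
Removing D increases the component count from 1 to 2, so D is a cut vertex.
By contrast removing J leaves 1 component; it is not a cut vertex. No other vertex is a cut vertex either.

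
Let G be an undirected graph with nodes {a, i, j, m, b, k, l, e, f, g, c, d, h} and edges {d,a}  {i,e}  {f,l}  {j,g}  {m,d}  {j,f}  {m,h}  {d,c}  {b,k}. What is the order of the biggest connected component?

5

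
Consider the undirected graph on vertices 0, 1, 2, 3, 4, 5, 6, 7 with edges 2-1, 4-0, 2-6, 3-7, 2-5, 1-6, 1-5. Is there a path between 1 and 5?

Yes

From 1 we can reach 1, 2, 5, 6, which includes 5.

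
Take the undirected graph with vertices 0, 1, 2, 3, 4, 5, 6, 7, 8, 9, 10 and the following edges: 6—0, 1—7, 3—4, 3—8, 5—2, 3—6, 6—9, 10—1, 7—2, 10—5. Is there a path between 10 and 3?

The component containing 10 is {1, 2, 5, 7, 10}, and 3 is not in it.

No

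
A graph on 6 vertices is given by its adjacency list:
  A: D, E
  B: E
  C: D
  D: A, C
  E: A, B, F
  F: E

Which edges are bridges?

A-D, A-E, B-E, C-D, E-F

removing A-D disconnects A from D; removing A-E disconnects A from E; removing D-C disconnects D from C; removing B-E disconnects B from E — these are bridges.
In total 5 edges are bridges.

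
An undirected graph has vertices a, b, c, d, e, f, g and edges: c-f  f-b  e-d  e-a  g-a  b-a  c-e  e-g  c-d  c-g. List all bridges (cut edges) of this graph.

none

The edges on the cycle c-e-a-b-f-c are not bridges since each lies on that cycle.
Every edge lies on some cycle, so there are no bridges.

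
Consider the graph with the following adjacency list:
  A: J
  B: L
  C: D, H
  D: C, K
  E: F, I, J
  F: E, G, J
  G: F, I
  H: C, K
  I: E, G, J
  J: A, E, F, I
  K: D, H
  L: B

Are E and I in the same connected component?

From E we can reach A, E, F, G, I, J, which includes I.

Yes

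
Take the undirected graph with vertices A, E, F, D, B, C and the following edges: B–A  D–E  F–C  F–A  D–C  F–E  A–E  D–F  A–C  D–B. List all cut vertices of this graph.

none

Removing B, for instance, still leaves 1 component. No single vertex removal increases the component count — the graph has no articulation points.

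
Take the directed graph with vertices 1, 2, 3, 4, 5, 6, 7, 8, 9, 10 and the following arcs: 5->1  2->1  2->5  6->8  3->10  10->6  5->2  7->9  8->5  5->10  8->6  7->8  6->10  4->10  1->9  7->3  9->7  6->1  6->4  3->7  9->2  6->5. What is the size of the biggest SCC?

{1, 2, 3, 4, 5, 6, 7, 8, 9, 10} are all mutually reachable — one SCC of size 10.
The largest has 10 vertices.

10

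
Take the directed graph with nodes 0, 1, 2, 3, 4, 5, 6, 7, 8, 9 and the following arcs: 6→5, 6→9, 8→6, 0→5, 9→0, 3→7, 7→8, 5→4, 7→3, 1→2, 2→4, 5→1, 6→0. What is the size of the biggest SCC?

{3, 7} are all mutually reachable — one SCC of size 2.
{1} is an SCC by itself.
{2} is an SCC by itself.
{5} is an SCC by itself.
{9} is an SCC by itself.
(and 4 more singleton SCCs)
The largest has 2 vertices.

2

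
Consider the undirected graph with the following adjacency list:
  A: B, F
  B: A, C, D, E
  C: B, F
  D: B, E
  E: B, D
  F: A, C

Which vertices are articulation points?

B

Removing B increases the component count from 1 to 2, so B is a cut vertex.
By contrast removing E leaves 1 component; it is not a cut vertex. No other vertex is a cut vertex either.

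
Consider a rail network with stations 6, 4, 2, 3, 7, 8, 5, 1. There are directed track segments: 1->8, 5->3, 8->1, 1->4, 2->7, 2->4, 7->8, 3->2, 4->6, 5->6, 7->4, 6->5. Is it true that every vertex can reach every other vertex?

From 4 we can reach every vertex (1, 2, 3, 4, 5, 6, 7, 8), and every vertex can reach 4 (1, 2, 3, 4, 5, 6, 7, 8). So the whole graph is one strongly connected component.

Yes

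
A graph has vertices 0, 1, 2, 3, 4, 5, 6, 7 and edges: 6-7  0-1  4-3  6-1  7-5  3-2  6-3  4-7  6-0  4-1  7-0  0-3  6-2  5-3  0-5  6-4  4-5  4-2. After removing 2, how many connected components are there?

With 2 gone, the remaining components are: {0, 1, 3, 4, 5, 6, 7}.
That is 1 component.

1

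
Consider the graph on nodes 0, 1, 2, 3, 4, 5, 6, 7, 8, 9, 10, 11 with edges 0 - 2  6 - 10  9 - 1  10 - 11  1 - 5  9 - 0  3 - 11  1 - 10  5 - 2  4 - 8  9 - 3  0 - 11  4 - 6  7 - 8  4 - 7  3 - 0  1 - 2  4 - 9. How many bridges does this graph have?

The edges on the cycle 4-7-8-4 are not bridges since each lies on that cycle.
Every edge lies on some cycle, so there are no bridges.

0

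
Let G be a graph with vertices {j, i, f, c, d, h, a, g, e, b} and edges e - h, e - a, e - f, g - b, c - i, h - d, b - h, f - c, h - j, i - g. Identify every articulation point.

e, h

Removing e increases the component count from 1 to 2, so e is a cut vertex.
Removing h increases the component count from 1 to 3, so h is a cut vertex.
By contrast removing f leaves 1 component; it is not a cut vertex. No other vertex is a cut vertex either.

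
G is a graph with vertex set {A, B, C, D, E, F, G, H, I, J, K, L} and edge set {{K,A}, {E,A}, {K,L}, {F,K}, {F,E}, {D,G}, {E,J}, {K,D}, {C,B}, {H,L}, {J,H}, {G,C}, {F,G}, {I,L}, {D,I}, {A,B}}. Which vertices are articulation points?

Removing D, for instance, still leaves 1 component. No single vertex removal increases the component count — the graph has no articulation points.

none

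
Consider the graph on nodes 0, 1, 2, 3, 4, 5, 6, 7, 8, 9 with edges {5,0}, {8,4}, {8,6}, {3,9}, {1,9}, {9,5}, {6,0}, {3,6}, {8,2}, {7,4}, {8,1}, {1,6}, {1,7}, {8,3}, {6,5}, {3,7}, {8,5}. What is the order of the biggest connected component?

Starting from 0 we can reach 0, 1, 2, 3, 4, 5, 6, 7, 8, 9. That is one component of size 10.
The largest has 10 vertices.

10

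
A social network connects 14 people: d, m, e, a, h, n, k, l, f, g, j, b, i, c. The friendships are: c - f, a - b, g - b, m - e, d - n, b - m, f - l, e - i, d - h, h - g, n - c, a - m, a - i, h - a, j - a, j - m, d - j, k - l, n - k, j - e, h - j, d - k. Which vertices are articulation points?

d

Removing d increases the component count from 1 to 2, so d is a cut vertex.
By contrast removing f leaves 1 component; it is not a cut vertex. No other vertex is a cut vertex either.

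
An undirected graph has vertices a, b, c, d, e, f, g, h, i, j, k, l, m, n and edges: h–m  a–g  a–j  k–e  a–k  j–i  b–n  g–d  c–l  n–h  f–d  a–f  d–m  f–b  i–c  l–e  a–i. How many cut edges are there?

0

The edges on the cycle f-b-n-h-m-d-f are not bridges since each lies on that cycle.
Every edge lies on some cycle, so there are no bridges.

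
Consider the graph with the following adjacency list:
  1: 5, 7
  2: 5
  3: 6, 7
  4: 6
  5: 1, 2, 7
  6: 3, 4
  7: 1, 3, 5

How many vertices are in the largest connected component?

7

Starting from 1 we can reach 1, 2, 3, 4, 5, 6, 7. That is one component of size 7.
The largest has 7 vertices.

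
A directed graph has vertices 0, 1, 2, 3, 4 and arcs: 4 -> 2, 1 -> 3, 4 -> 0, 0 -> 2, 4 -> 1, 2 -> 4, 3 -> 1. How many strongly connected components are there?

2

{0, 2, 4} are all mutually reachable — one SCC of size 3.
{1, 3} are all mutually reachable — one SCC of size 2.
That gives 2 strongly connected components.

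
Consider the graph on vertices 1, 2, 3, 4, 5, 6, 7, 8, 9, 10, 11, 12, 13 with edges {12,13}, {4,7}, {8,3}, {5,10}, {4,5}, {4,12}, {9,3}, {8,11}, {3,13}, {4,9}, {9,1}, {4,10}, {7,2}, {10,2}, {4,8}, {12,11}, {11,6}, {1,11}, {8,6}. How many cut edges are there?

0

The edges on the cycle 4-5-10-4 are not bridges since each lies on that cycle.
Every edge lies on some cycle, so there are no bridges.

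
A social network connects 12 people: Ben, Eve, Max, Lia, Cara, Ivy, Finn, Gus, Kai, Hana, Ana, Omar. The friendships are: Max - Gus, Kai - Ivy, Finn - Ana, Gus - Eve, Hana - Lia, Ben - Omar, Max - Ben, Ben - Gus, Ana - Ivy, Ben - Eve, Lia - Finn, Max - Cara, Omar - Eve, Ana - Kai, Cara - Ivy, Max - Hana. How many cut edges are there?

The edges on the cycle Ben-Omar-Eve-Ben are not bridges since each lies on that cycle.
Every edge lies on some cycle, so there are no bridges.

0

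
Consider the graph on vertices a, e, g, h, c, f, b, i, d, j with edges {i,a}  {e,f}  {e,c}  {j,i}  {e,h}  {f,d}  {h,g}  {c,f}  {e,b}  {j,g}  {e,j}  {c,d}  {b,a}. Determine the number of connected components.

Starting from a we can reach a, b, c, d, e, f, g, h, i, j. That is one component of size 10.
Total: 1 component.

1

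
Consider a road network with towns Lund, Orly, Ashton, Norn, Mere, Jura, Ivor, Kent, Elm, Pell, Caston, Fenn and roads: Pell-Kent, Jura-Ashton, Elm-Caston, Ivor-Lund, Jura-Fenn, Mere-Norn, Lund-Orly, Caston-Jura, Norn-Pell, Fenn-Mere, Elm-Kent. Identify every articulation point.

Removing Jura increases the component count from 2 to 3, so Jura is a cut vertex.
Removing Lund increases the component count from 2 to 3, so Lund is a cut vertex.
By contrast removing Mere leaves 2 components; it is not a cut vertex. No other vertex is a cut vertex either.

Jura, Lund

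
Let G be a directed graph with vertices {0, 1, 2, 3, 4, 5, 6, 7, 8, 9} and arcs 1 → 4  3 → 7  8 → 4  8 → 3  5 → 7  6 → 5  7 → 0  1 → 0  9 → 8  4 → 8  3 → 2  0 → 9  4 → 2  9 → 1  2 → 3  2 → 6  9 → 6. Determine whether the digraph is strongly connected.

From 4 we can reach every vertex (0, 1, 2, 3, 4, 5, 6, 7, 8, 9), and every vertex can reach 4 (0, 1, 2, 3, 4, 5, 6, 7, 8, 9). So the whole graph is one strongly connected component.

Yes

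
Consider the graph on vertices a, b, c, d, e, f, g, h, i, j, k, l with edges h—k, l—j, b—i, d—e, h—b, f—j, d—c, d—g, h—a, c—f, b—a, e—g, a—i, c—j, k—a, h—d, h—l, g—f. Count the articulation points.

Removing h increases the component count from 1 to 2, so h is a cut vertex.
By contrast removing i leaves 1 component; it is not a cut vertex. No other vertex is a cut vertex either.

1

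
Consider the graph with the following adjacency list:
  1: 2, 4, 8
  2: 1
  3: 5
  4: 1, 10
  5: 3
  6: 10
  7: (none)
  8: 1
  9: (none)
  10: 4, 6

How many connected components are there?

4

7 is isolated — a component by itself.
9 is isolated — a component by itself.
Starting from 3 we can reach 3, 5. That is one component of size 2.
Starting from 1 we can reach 1, 2, 4, 6, 8, 10. That is one component of size 6.
Total: 4 components.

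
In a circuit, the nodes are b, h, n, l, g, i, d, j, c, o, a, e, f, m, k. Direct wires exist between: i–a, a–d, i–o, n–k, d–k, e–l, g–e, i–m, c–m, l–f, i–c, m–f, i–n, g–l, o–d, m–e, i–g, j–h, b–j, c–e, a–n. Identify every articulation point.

i, j

Removing i increases the component count from 2 to 3, so i is a cut vertex.
Removing j increases the component count from 2 to 3, so j is a cut vertex.
By contrast removing h leaves 2 components; it is not a cut vertex. No other vertex is a cut vertex either.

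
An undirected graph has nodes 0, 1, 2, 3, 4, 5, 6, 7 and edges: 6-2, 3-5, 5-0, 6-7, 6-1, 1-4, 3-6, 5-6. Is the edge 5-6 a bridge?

After removing 5-6, the path 5-3-6 still connects them, so the edge is not a bridge.

No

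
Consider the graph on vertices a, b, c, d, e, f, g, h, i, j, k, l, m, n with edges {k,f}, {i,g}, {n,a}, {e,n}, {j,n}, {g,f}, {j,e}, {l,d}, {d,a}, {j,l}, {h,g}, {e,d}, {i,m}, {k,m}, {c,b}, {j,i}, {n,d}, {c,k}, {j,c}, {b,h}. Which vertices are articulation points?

Removing j increases the component count from 1 to 2, so j is a cut vertex.
By contrast removing l leaves 1 component; it is not a cut vertex. No other vertex is a cut vertex either.

j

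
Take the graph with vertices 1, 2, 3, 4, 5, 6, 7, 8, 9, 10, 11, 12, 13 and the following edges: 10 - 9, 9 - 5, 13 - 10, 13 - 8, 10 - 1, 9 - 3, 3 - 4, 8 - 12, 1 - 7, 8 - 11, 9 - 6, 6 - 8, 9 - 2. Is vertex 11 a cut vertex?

Deleting 11 leaves 1 component (was 1), so 11 is not a cut vertex.

No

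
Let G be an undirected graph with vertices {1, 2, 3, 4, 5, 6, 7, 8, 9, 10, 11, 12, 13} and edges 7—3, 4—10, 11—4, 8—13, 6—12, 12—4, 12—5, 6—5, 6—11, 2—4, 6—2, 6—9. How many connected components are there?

1 is isolated — a component by itself.
Starting from 3 we can reach 3, 7. That is one component of size 2.
Starting from 8 we can reach 8, 13. That is one component of size 2.
Starting from 2 we can reach 2, 4, 5, 6, 9, 10, 11, 12. That is one component of size 8.
Total: 4 components.

4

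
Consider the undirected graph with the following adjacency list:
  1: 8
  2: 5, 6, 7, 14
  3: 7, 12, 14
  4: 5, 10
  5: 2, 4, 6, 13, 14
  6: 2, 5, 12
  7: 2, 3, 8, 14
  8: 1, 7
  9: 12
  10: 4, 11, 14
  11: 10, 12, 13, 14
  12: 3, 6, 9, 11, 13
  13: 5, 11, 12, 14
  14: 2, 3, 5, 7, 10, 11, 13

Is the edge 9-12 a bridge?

Removing 9-12 leaves no path between 9 and 12: the component count goes from 1 to 2. So it is a bridge.

Yes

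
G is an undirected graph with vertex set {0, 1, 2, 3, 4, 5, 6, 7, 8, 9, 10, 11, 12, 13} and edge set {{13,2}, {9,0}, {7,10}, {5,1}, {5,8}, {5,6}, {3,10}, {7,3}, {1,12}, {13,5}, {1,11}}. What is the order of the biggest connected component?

8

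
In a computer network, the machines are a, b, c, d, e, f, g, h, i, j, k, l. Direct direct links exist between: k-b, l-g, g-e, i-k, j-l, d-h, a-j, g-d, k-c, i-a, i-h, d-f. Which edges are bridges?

The edges on the cycle i-a-j-l-g-d-h-i are not bridges since each lies on that cycle.
But removing b-k disconnects b from k; removing c-k disconnects c from k; removing e-g disconnects e from g; removing i-k disconnects i from k — these are bridges.
In total 5 edges are bridges.

b-k, c-k, d-f, e-g, i-k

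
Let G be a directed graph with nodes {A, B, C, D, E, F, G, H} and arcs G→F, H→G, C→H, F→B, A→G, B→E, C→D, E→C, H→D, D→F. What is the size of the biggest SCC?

7

{B, C, D, E, F, G, H} are all mutually reachable — one SCC of size 7.
{A} is an SCC by itself.
The largest has 7 vertices.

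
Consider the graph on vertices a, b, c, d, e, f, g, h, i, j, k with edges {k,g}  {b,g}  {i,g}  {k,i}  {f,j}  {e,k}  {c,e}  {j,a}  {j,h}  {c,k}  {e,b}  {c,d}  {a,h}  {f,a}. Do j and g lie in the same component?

The component containing j is {a, f, h, j}, and g is not in it.

No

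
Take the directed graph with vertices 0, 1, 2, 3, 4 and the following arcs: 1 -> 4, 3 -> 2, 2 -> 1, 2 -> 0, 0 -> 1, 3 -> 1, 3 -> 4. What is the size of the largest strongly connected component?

{2} is an SCC by itself.
{4} is an SCC by itself.
{3} is an SCC by itself.
{0} is an SCC by itself.
{1} is an SCC by itself.
The largest has 1 vertex.

1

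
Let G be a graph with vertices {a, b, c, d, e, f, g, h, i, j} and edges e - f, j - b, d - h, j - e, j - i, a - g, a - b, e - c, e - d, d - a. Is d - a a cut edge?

After removing d - a, the path d-e-j-b-a still connects them, so the edge is not a bridge.

No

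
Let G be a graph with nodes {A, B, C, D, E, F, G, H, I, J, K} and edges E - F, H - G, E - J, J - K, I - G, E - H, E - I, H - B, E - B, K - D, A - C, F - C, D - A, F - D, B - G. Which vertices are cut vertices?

E

Removing E increases the component count from 1 to 2, so E is a cut vertex.
By contrast removing D leaves 1 component; it is not a cut vertex. No other vertex is a cut vertex either.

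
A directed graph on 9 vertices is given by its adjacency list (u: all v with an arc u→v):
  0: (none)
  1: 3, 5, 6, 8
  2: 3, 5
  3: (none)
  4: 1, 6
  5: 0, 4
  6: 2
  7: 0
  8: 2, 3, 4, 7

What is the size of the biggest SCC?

6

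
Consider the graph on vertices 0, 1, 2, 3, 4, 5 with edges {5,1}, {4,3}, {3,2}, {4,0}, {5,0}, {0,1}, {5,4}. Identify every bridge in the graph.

2-3, 3-4

The edges on the cycle 5-4-0-5 are not bridges since each lies on that cycle.
But removing 2-3 disconnects 2 from 3; removing 4-3 disconnects 4 from 3 — these are bridges.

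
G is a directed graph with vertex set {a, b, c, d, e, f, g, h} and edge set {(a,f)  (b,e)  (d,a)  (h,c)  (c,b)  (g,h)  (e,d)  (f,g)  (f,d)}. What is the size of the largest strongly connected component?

{a, b, c, d, e, f, g, h} are all mutually reachable — one SCC of size 8.
The largest has 8 vertices.

8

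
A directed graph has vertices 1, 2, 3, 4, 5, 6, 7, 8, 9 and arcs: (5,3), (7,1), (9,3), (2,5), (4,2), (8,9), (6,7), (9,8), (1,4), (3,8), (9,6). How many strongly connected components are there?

{1, 2, 3, 4, 5, 6, 7, 8, 9} are all mutually reachable — one SCC of size 9.
That gives 1 strongly connected component.

1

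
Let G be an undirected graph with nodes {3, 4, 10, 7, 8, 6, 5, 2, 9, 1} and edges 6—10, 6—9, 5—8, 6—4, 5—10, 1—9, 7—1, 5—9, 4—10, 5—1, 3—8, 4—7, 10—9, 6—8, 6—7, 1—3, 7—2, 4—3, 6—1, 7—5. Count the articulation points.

Removing 7 increases the component count from 1 to 2, so 7 is a cut vertex.
By contrast removing 6 leaves 1 component; it is not a cut vertex. No other vertex is a cut vertex either.

1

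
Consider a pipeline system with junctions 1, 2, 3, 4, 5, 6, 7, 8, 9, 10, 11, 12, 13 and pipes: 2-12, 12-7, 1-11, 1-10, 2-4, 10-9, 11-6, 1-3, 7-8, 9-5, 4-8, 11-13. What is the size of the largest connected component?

8

Starting from 2 we can reach 2, 4, 7, 8, 12. That is one component of size 5.
Starting from 1 we can reach 1, 3, 5, 6, 9, 10, 11, 13. That is one component of size 8.
The largest has 8 vertices.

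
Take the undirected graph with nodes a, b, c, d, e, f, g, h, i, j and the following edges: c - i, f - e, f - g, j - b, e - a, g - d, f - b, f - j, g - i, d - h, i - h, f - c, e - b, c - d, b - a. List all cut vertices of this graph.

f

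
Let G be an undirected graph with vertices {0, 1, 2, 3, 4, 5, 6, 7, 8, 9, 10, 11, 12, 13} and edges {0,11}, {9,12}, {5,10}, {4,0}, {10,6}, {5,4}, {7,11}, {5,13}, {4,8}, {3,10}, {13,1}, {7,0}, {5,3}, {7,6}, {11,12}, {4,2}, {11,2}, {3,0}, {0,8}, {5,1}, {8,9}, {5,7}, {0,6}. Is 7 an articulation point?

No

Deleting 7 leaves 1 component (was 1) (its neighbors 0, 5, 6, 11 remain connected to each other), so 7 is not a cut vertex.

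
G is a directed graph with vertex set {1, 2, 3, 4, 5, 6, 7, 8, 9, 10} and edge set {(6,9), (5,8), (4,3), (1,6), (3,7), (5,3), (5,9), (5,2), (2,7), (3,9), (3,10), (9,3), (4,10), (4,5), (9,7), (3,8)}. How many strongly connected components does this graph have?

9

{3, 9} are all mutually reachable — one SCC of size 2.
{2} is an SCC by itself.
{1} is an SCC by itself.
{8} is an SCC by itself.
{7} is an SCC by itself.
(and 4 more singleton SCCs)
That gives 9 strongly connected components.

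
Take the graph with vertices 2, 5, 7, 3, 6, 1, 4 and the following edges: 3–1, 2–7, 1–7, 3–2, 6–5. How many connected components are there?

3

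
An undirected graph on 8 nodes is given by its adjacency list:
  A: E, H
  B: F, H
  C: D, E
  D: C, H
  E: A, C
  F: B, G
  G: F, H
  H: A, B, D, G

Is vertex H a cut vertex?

Deleting H raises the number of components from 1 to 2, so H is a cut vertex.

Yes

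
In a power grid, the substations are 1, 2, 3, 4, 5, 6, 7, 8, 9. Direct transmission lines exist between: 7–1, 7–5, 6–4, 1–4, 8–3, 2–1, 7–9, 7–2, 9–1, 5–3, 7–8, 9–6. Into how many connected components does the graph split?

1

Starting from 1 we can reach 1, 2, 3, 4, 5, 6, 7, 8, 9. That is one component of size 9.
Total: 1 component.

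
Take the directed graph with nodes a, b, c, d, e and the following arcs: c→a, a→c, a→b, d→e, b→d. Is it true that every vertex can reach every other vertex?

No

There is no directed path from b to c, so the graph is not strongly connected.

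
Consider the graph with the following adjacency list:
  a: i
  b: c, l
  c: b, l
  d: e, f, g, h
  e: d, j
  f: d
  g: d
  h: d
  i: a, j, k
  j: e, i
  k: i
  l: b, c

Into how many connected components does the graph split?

2

Starting from b we can reach b, c, l. That is one component of size 3.
Starting from a we can reach a, d, e, f, g, h, i, j, k. That is one component of size 9.
Total: 2 components.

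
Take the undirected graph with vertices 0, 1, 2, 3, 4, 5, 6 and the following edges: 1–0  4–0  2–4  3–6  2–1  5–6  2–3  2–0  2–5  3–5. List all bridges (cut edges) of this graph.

The edges on the cycle 2-1-0-2 are not bridges since each lies on that cycle.
Every edge lies on some cycle, so there are no bridges.

none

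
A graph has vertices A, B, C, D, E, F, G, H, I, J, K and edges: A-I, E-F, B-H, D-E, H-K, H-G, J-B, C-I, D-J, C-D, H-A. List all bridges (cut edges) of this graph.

D-E, E-F, G-H, H-K

The edges on the cycle C-D-J-B-H-A-I-C are not bridges since each lies on that cycle.
But removing G-H disconnects G from H; removing D-E disconnects D from E; removing K-H disconnects K from H; removing F-E disconnects F from E — these are bridges.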